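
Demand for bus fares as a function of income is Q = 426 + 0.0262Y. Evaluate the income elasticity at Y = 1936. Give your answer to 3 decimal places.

0.106

At Y = 1936: Q = 476.723.
dQ/dY = 0.0262.
η = (dQ/dY)·(Y/Q) = 0.0262 × (1936/476.723) = 0.106.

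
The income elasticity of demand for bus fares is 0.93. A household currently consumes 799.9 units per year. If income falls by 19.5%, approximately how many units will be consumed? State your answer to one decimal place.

%ΔQ ≈ η × %ΔI = 0.93 × (-19.5%) = -18.135%.
New Q ≈ 799.9 × (1 − 0.18135) = 654.8.

654.8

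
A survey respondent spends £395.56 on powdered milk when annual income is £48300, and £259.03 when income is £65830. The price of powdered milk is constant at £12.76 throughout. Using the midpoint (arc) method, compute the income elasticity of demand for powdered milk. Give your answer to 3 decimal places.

-1.358

With a constant price, Q₁ = 395.56/12.76 = 31.000 and Q₂ = 259.03/12.76 = 20.300 (equivalently, work directly with expenditure since P cancels).
Midpoint %ΔQ = (259.03 − 395.56)/327.29 = -0.41715; midpoint %ΔI = (65830 − 48300)/57065 = 0.30719.
η = -0.41715 / 0.30719 = -1.358.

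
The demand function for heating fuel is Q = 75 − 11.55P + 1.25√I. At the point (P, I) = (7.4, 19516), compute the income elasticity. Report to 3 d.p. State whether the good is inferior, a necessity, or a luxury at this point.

At P = 7.4, I = 19516: Q = 164.155.
Holding P constant, ∂Q/∂I = 1.25/(2√I) = 0.00447388.
η_I = (∂Q/∂I)·(I/Q) = 0.00447388 × (19516/164.155) = 0.532.
Since 0 < η < 1, this is a necessity.

0.532 (necessity)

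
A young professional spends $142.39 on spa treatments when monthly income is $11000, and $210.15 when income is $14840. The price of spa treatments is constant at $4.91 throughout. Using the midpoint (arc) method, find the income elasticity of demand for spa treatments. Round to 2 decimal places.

With a constant price, Q₁ = 142.39/4.91 = 29.000 and Q₂ = 210.15/4.91 = 42.800 (equivalently, work directly with expenditure since P cancels).
Midpoint %ΔQ = (210.15 − 142.39)/176.27 = 0.38441; midpoint %ΔI = (14840 − 11000)/12920 = 0.29721.
η = 0.38441 / 0.29721 = 1.29.

1.29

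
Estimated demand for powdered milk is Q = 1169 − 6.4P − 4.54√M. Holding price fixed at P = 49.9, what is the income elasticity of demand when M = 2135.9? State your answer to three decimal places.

-0.164

At P = 49.9, M = 2135.9: Q = 639.820.
Holding P constant, ∂Q/∂M = -4.54/(2√M) = -0.0491174.
η_M = (∂Q/∂M)·(M/Q) = -0.0491174 × (2135.9/639.820) = -0.164.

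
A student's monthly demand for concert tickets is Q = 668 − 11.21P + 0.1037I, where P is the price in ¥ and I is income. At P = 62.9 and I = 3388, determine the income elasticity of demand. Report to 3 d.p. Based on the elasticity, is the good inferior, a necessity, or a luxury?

At P = 62.9, I = 3388: Q = 314.227.
Holding P constant, ∂Q/∂I = 0.1037.
η_I = (∂Q/∂I)·(I/Q) = 0.1037 × (3388/314.227) = 1.118.
Since η > 1, this is a luxury.

1.118 (luxury)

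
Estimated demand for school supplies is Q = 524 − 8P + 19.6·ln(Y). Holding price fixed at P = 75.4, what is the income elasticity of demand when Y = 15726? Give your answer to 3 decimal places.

0.178

At P = 75.4, Y = 15726: Q = 110.196.
Holding P constant, ∂Q/∂Y = 19.6/Y = 0.00124634.
η_Y = (∂Q/∂Y)·(Y/Q) = 0.00124634 × (15726/110.196) = 0.178.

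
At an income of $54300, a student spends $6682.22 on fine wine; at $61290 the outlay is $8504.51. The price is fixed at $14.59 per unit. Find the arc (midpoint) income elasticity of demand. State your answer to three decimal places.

1.984

With a constant price, Q₁ = 6682.22/14.59 = 458.000 and Q₂ = 8504.51/14.59 = 582.900 (equivalently, work directly with expenditure since P cancels).
Midpoint %ΔQ = (8504.51 − 6682.22)/7593.37 = 0.23998; midpoint %ΔI = (61290 − 54300)/57795 = 0.12094.
η = 0.23998 / 0.12094 = 1.984.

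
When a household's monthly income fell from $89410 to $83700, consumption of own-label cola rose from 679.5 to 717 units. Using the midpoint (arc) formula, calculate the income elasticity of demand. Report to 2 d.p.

-0.81

ΔQ = 717 − 679.5 = 37.5; midpoint Q̄ = (679.5 + 717)/2 = 698.25.
ΔI = 83700 − 89410 = -5710; midpoint Ī = (89410 + 83700)/2 = 86555.
η = (ΔQ/Q̄) ÷ (ΔI/Ī) = (37.5/698.25) ÷ (-5710/86555) = -0.81.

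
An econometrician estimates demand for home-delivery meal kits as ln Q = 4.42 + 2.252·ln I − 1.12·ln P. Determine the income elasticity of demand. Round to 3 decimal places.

2.252

In a log-linear demand, the coefficient on ln I is the income elasticity.
So η = 2.252.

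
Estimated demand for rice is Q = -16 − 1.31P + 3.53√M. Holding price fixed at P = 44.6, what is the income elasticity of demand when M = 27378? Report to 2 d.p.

At P = 44.6, M = 27378: Q = 509.658.
Holding P constant, ∂Q/∂M = 3.53/(2√M) = 0.010667.
η_M = (∂Q/∂M)·(M/Q) = 0.010667 × (27378/509.658) = 0.57.

0.57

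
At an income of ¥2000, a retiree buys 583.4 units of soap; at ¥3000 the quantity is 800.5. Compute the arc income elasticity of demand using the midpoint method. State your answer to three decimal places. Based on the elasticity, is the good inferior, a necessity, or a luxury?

ΔQ = 800.5 − 583.4 = 217.1; midpoint Q̄ = (583.4 + 800.5)/2 = 691.95.
ΔI = 3000 − 2000 = 1000; midpoint Ī = (2000 + 3000)/2 = 2500.
η = (ΔQ/Q̄) ÷ (ΔI/Ī) = (217.1/691.95) ÷ (1000/2500) = 0.784.
0 < η < 1 ⇒ necessity.

0.784 (necessity)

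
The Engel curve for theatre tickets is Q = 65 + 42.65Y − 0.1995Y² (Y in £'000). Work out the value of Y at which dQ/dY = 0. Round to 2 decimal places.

dQ/dY = 42.65 − 0.399Y.
The good is inferior where dQ/dY < 0. Setting dQ/dY = 0 gives Y = 42.65 / 0.399 = 106.89.

106.89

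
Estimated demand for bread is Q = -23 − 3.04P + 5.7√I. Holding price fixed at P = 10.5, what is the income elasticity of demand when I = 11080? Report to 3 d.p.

0.550

At P = 10.5, I = 11080: Q = 545.071.
Holding P constant, ∂Q/∂I = 5.7/(2√I) = 0.0270754.
η_I = (∂Q/∂I)·(I/Q) = 0.0270754 × (11080/545.071) = 0.550.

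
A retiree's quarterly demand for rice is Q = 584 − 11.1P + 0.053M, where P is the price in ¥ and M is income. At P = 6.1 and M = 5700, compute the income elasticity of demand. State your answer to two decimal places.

0.37

At P = 6.1, M = 5700: Q = 818.390.
Holding P constant, ∂Q/∂M = 0.053.
η_M = (∂Q/∂M)·(M/Q) = 0.053 × (5700/818.390) = 0.37.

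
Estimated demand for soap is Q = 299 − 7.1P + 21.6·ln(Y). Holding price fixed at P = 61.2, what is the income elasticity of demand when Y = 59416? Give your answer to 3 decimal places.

At P = 61.2, Y = 59416: Q = 101.914.
Holding P constant, ∂Q/∂Y = 21.6/Y = 0.000363538.
η_Y = (∂Q/∂Y)·(Y/Q) = 0.000363538 × (59416/101.914) = 0.212.

0.212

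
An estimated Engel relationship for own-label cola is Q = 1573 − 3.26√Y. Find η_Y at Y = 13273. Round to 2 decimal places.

At Y = 13273: Q = 1197.420.
dQ/dY = -3.26/(2√Y) = -0.0141483 at this income.
η = (dQ/dY)·(Y/Q) = -0.0141483 × (13273/1197.420) = -0.16.

-0.16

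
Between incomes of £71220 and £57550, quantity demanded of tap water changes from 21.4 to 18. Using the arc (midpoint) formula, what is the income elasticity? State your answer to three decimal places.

ΔQ = 18 − 21.4 = -3.4; midpoint Q̄ = (21.4 + 18)/2 = 19.7.
ΔI = 57550 − 71220 = -13670; midpoint Ī = (71220 + 57550)/2 = 64385.
η = (ΔQ/Q̄) ÷ (ΔI/Ī) = (-3.4/19.7) ÷ (-13670/64385) = 0.813.

0.813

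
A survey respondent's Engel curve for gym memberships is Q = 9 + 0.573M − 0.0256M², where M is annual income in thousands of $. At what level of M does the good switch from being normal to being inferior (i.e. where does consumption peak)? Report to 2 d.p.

11.19

dQ/dM = 0.573 − 0.0512M.
The good is inferior where dQ/dM < 0. Setting dQ/dM = 0 gives M = 0.573 / 0.0512 = 11.19.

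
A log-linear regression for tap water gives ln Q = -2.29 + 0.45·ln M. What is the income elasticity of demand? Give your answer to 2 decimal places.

0.45

In a log-linear demand, the coefficient on ln M is the income elasticity.
So η = 0.45.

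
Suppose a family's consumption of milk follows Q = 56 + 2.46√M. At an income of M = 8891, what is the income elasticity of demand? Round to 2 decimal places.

At M = 8891: Q = 287.959.
dQ/dM = 2.46/(2√M) = 0.0130446 at this income.
η = (dQ/dM)·(M/Q) = 0.0130446 × (8891/287.959) = 0.40.

0.40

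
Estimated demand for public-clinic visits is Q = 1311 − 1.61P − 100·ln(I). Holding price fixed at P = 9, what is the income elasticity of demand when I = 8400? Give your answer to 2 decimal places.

At P = 9, I = 8400: Q = 392.911.
Holding P constant, ∂Q/∂I = -100/I = -0.0119048.
η_I = (∂Q/∂I)·(I/Q) = -0.0119048 × (8400/392.911) = -0.25.

-0.25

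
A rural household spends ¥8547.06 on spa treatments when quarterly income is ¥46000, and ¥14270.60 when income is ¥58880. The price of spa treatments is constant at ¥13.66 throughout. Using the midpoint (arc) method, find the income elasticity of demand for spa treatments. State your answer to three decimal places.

2.043

With a constant price, Q₁ = 8547.06/13.66 = 625.700 and Q₂ = 14270.60/13.66 = 1044.700 (equivalently, work directly with expenditure since P cancels).
Midpoint %ΔQ = (14270.60 − 8547.06)/11408.83 = 0.50168; midpoint %ΔI = (58880 − 46000)/52440 = 0.24561.
η = 0.50168 / 0.24561 = 2.043.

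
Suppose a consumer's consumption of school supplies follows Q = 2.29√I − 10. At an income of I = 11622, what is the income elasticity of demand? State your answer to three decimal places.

0.521

At I = 11622: Q = 236.874.
dQ/dI = 2.29/(2√I) = 0.010621 at this income.
η = (dQ/dI)·(I/Q) = 0.010621 × (11622/236.874) = 0.521.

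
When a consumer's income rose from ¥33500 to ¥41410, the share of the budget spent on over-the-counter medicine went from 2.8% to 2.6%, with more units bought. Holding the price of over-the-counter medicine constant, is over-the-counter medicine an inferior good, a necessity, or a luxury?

Quantity rises but the budget share falls as income rises, so 0 < η < 1.

necessity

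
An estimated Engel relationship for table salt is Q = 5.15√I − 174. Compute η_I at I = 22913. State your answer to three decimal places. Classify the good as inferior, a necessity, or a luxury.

At I = 22913: Q = 605.558.
dQ/dI = 5.15/(2√I) = 0.0170113 at this income.
η = (dQ/dI)·(I/Q) = 0.0170113 × (22913/605.558) = 0.644.
Since 0 < η < 1, the good is a necessity.

0.644 (necessity)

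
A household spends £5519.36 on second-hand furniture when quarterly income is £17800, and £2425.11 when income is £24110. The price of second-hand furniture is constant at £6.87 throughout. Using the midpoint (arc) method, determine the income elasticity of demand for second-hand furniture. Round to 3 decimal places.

-2.587

With a constant price, Q₁ = 5519.36/6.87 = 803.400 and Q₂ = 2425.11/6.87 = 353.000 (equivalently, work directly with expenditure since P cancels).
Midpoint %ΔQ = (2425.11 − 5519.36)/3972.23 = -0.77897; midpoint %ΔI = (24110 − 17800)/20955 = 0.30112.
η = -0.77897 / 0.30112 = -2.587.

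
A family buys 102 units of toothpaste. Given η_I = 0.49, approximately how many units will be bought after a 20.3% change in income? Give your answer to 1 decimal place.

112.1

%ΔQ ≈ η × %ΔI = 0.49 × 20.3% = 9.947%.
New Q ≈ 102 × (1 + 0.09947) = 112.1.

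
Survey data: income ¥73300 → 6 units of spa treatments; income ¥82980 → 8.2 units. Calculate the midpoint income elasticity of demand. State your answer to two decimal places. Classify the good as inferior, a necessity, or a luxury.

ΔQ = 8.2 − 6 = 2.2; midpoint Q̄ = (6 + 8.2)/2 = 7.1.
ΔI = 82980 − 73300 = 9680; midpoint Ī = (73300 + 82980)/2 = 78140.
η = (ΔQ/Q̄) ÷ (ΔI/Ī) = (2.2/7.1) ÷ (9680/78140) = 2.50.
η > 1 ⇒ luxury.

2.50 (luxury)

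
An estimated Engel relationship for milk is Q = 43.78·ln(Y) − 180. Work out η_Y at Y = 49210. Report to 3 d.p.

0.149

At Y = 49210: Q = 292.993.
dQ/dY = 43.78/Y = 0.000889657 at this income.
η = (dQ/dY)·(Y/Q) = 0.000889657 × (49210/292.993) = 0.149.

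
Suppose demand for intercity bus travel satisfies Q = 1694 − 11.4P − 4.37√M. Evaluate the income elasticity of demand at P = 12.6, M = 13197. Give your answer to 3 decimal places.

At P = 12.6, M = 13197: Q = 1048.342.
Holding P constant, ∂Q/∂M = -4.37/(2√M) = -0.0190201.
η_M = (∂Q/∂M)·(M/Q) = -0.0190201 × (13197/1048.342) = -0.239.

-0.239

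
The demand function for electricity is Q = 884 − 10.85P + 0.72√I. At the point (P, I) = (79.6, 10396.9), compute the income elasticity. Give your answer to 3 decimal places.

At P = 79.6, I = 10396.9: Q = 93.755.
Holding P constant, ∂Q/∂I = 0.72/(2√I) = 0.00353062.
η_I = (∂Q/∂I)·(I/Q) = 0.00353062 × (10396.9/93.755) = 0.392.

0.392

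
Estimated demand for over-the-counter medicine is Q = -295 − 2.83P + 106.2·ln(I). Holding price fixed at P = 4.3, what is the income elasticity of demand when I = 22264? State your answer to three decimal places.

0.140

At P = 4.3, I = 22264: Q = 755.970.
Holding P constant, ∂Q/∂I = 106.2/I = 0.00477003.
η_I = (∂Q/∂I)·(I/Q) = 0.00477003 × (22264/755.970) = 0.140.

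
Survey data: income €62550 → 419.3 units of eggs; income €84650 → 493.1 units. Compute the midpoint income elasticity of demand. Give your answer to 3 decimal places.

ΔQ = 493.1 − 419.3 = 73.8; midpoint Q̄ = (419.3 + 493.1)/2 = 456.2.
ΔI = 84650 − 62550 = 22100; midpoint Ī = (62550 + 84650)/2 = 73600.
η = (ΔQ/Q̄) ÷ (ΔI/Ī) = (73.8/456.2) ÷ (22100/73600) = 0.539.

0.539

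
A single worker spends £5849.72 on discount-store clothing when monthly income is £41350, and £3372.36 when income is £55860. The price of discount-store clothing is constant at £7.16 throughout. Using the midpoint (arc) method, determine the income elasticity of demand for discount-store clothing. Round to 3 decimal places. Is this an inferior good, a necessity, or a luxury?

With a constant price, Q₁ = 5849.72/7.16 = 817.000 and Q₂ = 3372.36/7.16 = 471.000 (equivalently, work directly with expenditure since P cancels).
Midpoint %ΔQ = (3372.36 − 5849.72)/4611.04 = -0.53727; midpoint %ΔI = (55860 − 41350)/48605 = 0.29853.
η = -0.53727 / 0.29853 = -1.800.
η < 0 ⇒ inferior good.

-1.800 (inferior good)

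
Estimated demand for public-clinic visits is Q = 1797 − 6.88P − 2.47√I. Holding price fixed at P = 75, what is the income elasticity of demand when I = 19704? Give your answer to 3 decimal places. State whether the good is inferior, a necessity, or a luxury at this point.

At P = 75, I = 19704: Q = 934.284.
Holding P constant, ∂Q/∂I = -2.47/(2√I) = -0.00879812.
η_I = (∂Q/∂I)·(I/Q) = -0.00879812 × (19704/934.284) = -0.186.
Since η < 0, this is an inferior good.

-0.186 (inferior good)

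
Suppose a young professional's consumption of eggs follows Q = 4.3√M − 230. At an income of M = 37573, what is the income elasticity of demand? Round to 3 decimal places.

0.691

At M = 37573: Q = 603.502.
dQ/dM = 4.3/(2√M) = 0.0110918 at this income.
η = (dQ/dM)·(M/Q) = 0.0110918 × (37573/603.502) = 0.691.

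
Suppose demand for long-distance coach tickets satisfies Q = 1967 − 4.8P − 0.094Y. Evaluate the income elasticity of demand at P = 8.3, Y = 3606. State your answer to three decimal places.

At P = 8.3, Y = 3606: Q = 1588.196.
Holding P constant, ∂Q/∂Y = −0.094.
η_Y = (∂Q/∂Y)·(Y/Q) = -0.094 × (3606/1588.196) = -0.213.

-0.213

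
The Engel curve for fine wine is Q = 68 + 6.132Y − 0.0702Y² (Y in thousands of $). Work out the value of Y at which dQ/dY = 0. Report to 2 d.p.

dQ/dY = 6.132 − 0.1404Y.
The good is inferior where dQ/dY < 0. Setting dQ/dY = 0 gives Y = 6.132 / 0.1404 = 43.68.

43.68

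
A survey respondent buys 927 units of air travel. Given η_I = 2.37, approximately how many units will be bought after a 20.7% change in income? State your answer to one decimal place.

1381.8

%ΔQ ≈ η × %ΔI = 2.37 × 20.7% = 49.059%.
New Q ≈ 927 × (1 + 0.49059) = 1381.8.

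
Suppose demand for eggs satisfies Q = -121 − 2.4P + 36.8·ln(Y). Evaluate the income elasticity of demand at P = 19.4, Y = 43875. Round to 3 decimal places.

At P = 19.4, Y = 43875: Q = 225.799.
Holding P constant, ∂Q/∂Y = 36.8/Y = 0.000838746.
η_Y = (∂Q/∂Y)·(Y/Q) = 0.000838746 × (43875/225.799) = 0.163.

0.163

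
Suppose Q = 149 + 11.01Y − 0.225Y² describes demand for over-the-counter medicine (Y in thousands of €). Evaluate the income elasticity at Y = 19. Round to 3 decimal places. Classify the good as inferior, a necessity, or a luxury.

At Y = 19: Q = 276.9650.
dQ/dY = 11.01 − 0.45Y = 2.46000.
η = (dQ/dY)·(Y/Q) = 2.46000 × (19/276.9650) = 0.169.
0 < η < 1 ⇒ necessity.

0.169 (necessity)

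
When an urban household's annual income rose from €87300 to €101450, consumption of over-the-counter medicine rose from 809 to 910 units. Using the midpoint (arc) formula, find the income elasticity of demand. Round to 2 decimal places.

0.78

ΔQ = 910 − 809 = 101; midpoint Q̄ = (809 + 910)/2 = 859.5.
ΔI = 101450 − 87300 = 14150; midpoint Ī = (87300 + 101450)/2 = 94375.
η = (ΔQ/Q̄) ÷ (ΔI/Ī) = (101/859.5) ÷ (14150/94375) = 0.78.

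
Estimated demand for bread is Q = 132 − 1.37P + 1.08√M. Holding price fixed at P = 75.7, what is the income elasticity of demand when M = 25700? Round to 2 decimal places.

0.43

At P = 75.7, M = 25700: Q = 201.428.
Holding P constant, ∂Q/∂M = 1.08/(2√M) = 0.00336843.
η_M = (∂Q/∂M)·(M/Q) = 0.00336843 × (25700/201.428) = 0.43.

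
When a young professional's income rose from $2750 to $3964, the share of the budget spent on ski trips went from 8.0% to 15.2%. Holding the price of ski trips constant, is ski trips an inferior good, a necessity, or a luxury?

The budget share rises as income rises, so η > 1.

luxury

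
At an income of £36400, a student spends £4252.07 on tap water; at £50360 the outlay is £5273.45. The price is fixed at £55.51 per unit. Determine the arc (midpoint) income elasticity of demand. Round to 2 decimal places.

0.67

With a constant price, Q₁ = 4252.07/55.51 = 76.600 and Q₂ = 5273.45/55.51 = 95.000 (equivalently, work directly with expenditure since P cancels).
Midpoint %ΔQ = (5273.45 − 4252.07)/4762.76 = 0.21445; midpoint %ΔI = (50360 − 36400)/43380 = 0.32181.
η = 0.21445 / 0.32181 = 0.67.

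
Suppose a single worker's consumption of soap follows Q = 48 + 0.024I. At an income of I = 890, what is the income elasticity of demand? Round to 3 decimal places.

0.308

At I = 890: Q = 69.360.
dQ/dI = 0.024.
η = (dQ/dI)·(I/Q) = 0.024 × (890/69.360) = 0.308.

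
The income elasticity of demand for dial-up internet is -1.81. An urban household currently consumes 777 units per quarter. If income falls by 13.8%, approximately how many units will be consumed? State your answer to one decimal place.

%ΔQ ≈ η × %ΔI = -1.81 × (-13.8%) = 24.978%.
New Q ≈ 777 × (1 + 0.24978) = 971.1.

971.1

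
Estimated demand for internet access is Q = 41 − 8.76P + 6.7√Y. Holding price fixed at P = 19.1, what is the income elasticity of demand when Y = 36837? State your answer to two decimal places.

At P = 19.1, Y = 36837: Q = 1159.613.
Holding P constant, ∂Q/∂Y = 6.7/(2√Y) = 0.0174543.
η_Y = (∂Q/∂Y)·(Y/Q) = 0.0174543 × (36837/1159.613) = 0.55.

0.55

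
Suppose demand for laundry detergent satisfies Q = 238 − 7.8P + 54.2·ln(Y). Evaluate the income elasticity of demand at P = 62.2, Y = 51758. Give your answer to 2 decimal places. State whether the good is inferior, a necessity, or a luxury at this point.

At P = 62.2, Y = 51758: Q = 341.145.
Holding P constant, ∂Q/∂Y = 54.2/Y = 0.00104718.
η_Y = (∂Q/∂Y)·(Y/Q) = 0.00104718 × (51758/341.145) = 0.16.
Since 0 < η < 1, this is a necessity.

0.16 (necessity)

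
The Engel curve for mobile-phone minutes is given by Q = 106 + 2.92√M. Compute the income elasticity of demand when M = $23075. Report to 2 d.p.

At M = 23075: Q = 549.561.
dQ/dM = 2.92/(2√M) = 0.0096113 at this income.
η = (dQ/dM)·(M/Q) = 0.0096113 × (23075/549.561) = 0.40.

0.40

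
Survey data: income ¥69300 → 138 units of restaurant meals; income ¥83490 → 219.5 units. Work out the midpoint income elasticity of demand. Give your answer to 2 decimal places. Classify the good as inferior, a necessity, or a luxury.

2.45 (luxury)

ΔQ = 219.5 − 138 = 81.5; midpoint Q̄ = (138 + 219.5)/2 = 178.75.
ΔI = 83490 − 69300 = 14190; midpoint Ī = (69300 + 83490)/2 = 76395.
η = (ΔQ/Q̄) ÷ (ΔI/Ī) = (81.5/178.75) ÷ (14190/76395) = 2.45.
η > 1 ⇒ luxury.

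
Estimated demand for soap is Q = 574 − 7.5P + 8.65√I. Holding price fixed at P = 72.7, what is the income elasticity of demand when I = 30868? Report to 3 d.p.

At P = 72.7, I = 30868: Q = 1548.494.
Holding P constant, ∂Q/∂I = 8.65/(2√I) = 0.0246168.
η_I = (∂Q/∂I)·(I/Q) = 0.0246168 × (30868/1548.494) = 0.491.

0.491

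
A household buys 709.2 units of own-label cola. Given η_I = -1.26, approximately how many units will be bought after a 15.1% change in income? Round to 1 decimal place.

%ΔQ ≈ η × %ΔI = -1.26 × 15.1% = -19.026%.
New Q ≈ 709.2 × (1 − 0.19026) = 574.3.

574.3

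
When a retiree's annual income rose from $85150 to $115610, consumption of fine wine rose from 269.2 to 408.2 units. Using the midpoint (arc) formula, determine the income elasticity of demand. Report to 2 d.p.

1.35

ΔQ = 408.2 − 269.2 = 139; midpoint Q̄ = (269.2 + 408.2)/2 = 338.7.
ΔI = 115610 − 85150 = 30460; midpoint Ī = (85150 + 115610)/2 = 100380.
η = (ΔQ/Q̄) ÷ (ΔI/Ī) = (139/338.7) ÷ (30460/100380) = 1.35.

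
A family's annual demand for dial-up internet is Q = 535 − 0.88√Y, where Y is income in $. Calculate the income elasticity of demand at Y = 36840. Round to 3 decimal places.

At Y = 36840: Q = 366.095.
dQ/dY = -0.88/(2√Y) = -0.00229241 at this income.
η = (dQ/dY)·(Y/Q) = -0.00229241 × (36840/366.095) = -0.231.

-0.231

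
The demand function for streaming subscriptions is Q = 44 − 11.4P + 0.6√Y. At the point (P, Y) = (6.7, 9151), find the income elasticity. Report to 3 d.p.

1.147

At P = 6.7, Y = 9151: Q = 25.017.
Holding P constant, ∂Q/∂Y = 0.6/(2√Y) = 0.00313608.
η_Y = (∂Q/∂Y)·(Y/Q) = 0.00313608 × (9151/25.017) = 1.147.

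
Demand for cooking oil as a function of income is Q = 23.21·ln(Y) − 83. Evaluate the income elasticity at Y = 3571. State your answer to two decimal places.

0.22

At Y = 3571: Q = 106.872.
dQ/dY = 23.21/Y = 0.00649958 at this income.
η = (dQ/dY)·(Y/Q) = 0.00649958 × (3571/106.872) = 0.22.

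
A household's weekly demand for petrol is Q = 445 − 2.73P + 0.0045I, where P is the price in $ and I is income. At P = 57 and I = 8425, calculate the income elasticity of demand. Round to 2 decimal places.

At P = 57, I = 8425: Q = 327.303.
Holding P constant, ∂Q/∂I = 0.0045.
η_I = (∂Q/∂I)·(I/Q) = 0.0045 × (8425/327.303) = 0.12.

0.12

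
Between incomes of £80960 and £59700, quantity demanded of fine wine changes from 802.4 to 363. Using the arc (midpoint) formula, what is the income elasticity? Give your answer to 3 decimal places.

ΔQ = 363 − 802.4 = -439.4; midpoint Q̄ = (802.4 + 363)/2 = 582.7.
ΔI = 59700 − 80960 = -21260; midpoint Ī = (80960 + 59700)/2 = 70330.
η = (ΔQ/Q̄) ÷ (ΔI/Ī) = (-439.4/582.7) ÷ (-21260/70330) = 2.495.

2.495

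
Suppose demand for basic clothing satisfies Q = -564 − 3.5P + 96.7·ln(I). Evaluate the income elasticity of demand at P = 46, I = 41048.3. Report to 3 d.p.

0.320

At P = 46, I = 41048.3: Q = 302.196.
Holding P constant, ∂Q/∂I = 96.7/I = 0.00235576.
η_I = (∂Q/∂I)·(I/Q) = 0.00235576 × (41048.3/302.196) = 0.320.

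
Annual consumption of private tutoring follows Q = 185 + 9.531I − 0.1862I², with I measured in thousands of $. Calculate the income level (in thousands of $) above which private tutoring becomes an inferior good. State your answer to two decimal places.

dQ/dI = 9.531 − 0.3724I.
The good is inferior where dQ/dI < 0. Setting dQ/dI = 0 gives I = 9.531 / 0.3724 = 25.59.

25.59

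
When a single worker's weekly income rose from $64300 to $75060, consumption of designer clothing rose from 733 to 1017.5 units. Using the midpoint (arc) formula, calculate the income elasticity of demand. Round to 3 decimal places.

2.105

ΔQ = 1017.5 − 733 = 284.5; midpoint Q̄ = (733 + 1017.5)/2 = 875.25.
ΔI = 75060 − 64300 = 10760; midpoint Ī = (64300 + 75060)/2 = 69680.
η = (ΔQ/Q̄) ÷ (ΔI/Ī) = (284.5/875.25) ÷ (10760/69680) = 2.105.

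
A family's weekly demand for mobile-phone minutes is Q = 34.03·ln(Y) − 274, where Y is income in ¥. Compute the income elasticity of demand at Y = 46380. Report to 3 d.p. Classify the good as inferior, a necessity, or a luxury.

0.371 (necessity)

At Y = 46380: Q = 91.640.
dQ/dY = 34.03/Y = 0.000733721 at this income.
η = (dQ/dY)·(Y/Q) = 0.000733721 × (46380/91.640) = 0.371.
Since 0 < η < 1, the good is a necessity.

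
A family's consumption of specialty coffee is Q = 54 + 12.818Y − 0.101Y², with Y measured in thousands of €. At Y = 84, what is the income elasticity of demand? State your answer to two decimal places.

At Y = 84: Q = 418.0560.
dQ/dY = 12.818 − 0.202Y = -4.15000.
η = (dQ/dY)·(Y/Q) = -4.15000 × (84/418.0560) = -0.83.

-0.83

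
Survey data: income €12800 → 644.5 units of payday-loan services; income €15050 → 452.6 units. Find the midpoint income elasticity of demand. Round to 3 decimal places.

-2.165

ΔQ = 452.6 − 644.5 = -191.9; midpoint Q̄ = (644.5 + 452.6)/2 = 548.55.
ΔI = 15050 − 12800 = 2250; midpoint Ī = (12800 + 15050)/2 = 13925.
η = (ΔQ/Q̄) ÷ (ΔI/Ī) = (-191.9/548.55) ÷ (2250/13925) = -2.165.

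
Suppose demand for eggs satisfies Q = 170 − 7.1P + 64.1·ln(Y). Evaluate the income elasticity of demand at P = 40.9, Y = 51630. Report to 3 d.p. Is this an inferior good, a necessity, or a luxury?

0.111 (necessity)

At P = 40.9, Y = 51630: Q = 575.214.
Holding P constant, ∂Q/∂Y = 64.1/Y = 0.00124153.
η_Y = (∂Q/∂Y)·(Y/Q) = 0.00124153 × (51630/575.214) = 0.111.
Since 0 < η < 1, this is a necessity.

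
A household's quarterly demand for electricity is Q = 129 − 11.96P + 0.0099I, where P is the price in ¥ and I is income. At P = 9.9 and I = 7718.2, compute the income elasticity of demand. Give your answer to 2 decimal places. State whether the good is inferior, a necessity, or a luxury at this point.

At P = 9.9, I = 7718.2: Q = 87.006.
Holding P constant, ∂Q/∂I = 0.0099.
η_I = (∂Q/∂I)·(I/Q) = 0.0099 × (7718.2/87.006) = 0.88.
Since 0 < η < 1, this is a necessity.

0.88 (necessity)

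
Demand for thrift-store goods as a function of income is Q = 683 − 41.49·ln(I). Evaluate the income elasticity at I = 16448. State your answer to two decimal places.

-0.15

At I = 16448: Q = 280.217.
dQ/dI = -41.49/I = -0.0025225 at this income.
η = (dQ/dI)·(I/Q) = -0.0025225 × (16448/280.217) = -0.15.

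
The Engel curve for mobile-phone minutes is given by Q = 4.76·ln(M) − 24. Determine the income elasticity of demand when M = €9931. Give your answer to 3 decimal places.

At M = 9931: Q = 19.808.
dQ/dM = 4.76/M = 0.000479307 at this income.
η = (dQ/dM)·(M/Q) = 0.000479307 × (9931/19.808) = 0.240.

0.240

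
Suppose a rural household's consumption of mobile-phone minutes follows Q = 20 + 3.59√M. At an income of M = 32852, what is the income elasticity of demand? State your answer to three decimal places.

At M = 32852: Q = 670.692.
dQ/dM = 3.59/(2√M) = 0.00990338 at this income.
η = (dQ/dM)·(M/Q) = 0.00990338 × (32852/670.692) = 0.485.

0.485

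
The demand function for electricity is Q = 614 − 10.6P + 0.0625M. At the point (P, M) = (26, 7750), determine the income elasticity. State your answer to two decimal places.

0.59

At P = 26, M = 7750: Q = 822.775.
Holding P constant, ∂Q/∂M = 0.0625.
η_M = (∂Q/∂M)·(M/Q) = 0.0625 × (7750/822.775) = 0.59.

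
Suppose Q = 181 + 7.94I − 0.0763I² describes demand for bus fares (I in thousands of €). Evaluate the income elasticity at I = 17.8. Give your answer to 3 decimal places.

0.312

At I = 17.8: Q = 298.1571.
dQ/dI = 7.94 − 0.1526I = 5.22372.
η = (dQ/dI)·(I/Q) = 5.22372 × (17.8/298.1571) = 0.312.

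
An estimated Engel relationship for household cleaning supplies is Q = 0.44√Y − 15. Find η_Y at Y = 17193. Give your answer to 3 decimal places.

At Y = 17193: Q = 42.694.
dQ/dY = 0.44/(2√Y) = 0.00167783 at this income.
η = (dQ/dY)·(Y/Q) = 0.00167783 × (17193/42.694) = 0.676.

0.676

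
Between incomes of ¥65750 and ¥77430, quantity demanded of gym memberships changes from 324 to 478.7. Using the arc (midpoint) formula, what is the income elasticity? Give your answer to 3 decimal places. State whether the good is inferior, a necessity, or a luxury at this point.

2.363 (luxury)

ΔQ = 478.7 − 324 = 154.7; midpoint Q̄ = (324 + 478.7)/2 = 401.35.
ΔI = 77430 − 65750 = 11680; midpoint Ī = (65750 + 77430)/2 = 71590.
η = (ΔQ/Q̄) ÷ (ΔI/Ī) = (154.7/401.35) ÷ (11680/71590) = 2.363.
η > 1 ⇒ luxury.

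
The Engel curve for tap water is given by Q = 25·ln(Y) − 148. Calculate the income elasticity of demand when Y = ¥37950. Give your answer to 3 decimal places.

0.216

At Y = 37950: Q = 115.601.
dQ/dY = 25/Y = 0.000658762 at this income.
η = (dQ/dY)·(Y/Q) = 0.000658762 × (37950/115.601) = 0.216.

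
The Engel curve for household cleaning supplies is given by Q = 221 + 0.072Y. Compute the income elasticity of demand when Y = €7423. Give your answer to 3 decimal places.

0.707

At Y = 7423: Q = 755.456.
dQ/dY = 0.072.
η = (dQ/dY)·(Y/Q) = 0.072 × (7423/755.456) = 0.707.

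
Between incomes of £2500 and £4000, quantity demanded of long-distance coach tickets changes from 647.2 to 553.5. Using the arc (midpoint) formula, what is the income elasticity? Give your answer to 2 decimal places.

-0.34

ΔQ = 553.5 − 647.2 = -93.7; midpoint Q̄ = (647.2 + 553.5)/2 = 600.35.
ΔI = 4000 − 2500 = 1500; midpoint Ī = (2500 + 4000)/2 = 3250.
η = (ΔQ/Q̄) ÷ (ΔI/Ī) = (-93.7/600.35) ÷ (1500/3250) = -0.34.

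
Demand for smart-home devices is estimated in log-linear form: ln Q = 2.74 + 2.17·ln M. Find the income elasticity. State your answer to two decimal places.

In a log-linear demand, the coefficient on ln M is the income elasticity.
So η = 2.17.

2.17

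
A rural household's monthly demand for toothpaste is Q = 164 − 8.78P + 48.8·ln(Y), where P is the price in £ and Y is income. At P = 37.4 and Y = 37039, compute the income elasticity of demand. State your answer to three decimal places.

At P = 37.4, Y = 37039: Q = 348.991.
Holding P constant, ∂Q/∂Y = 48.8/Y = 0.00131753.
η_Y = (∂Q/∂Y)·(Y/Q) = 0.00131753 × (37039/348.991) = 0.140.

0.140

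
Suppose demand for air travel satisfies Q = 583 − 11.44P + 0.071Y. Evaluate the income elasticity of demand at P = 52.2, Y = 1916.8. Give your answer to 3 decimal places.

1.116

At P = 52.2, Y = 1916.8: Q = 121.925.
Holding P constant, ∂Q/∂Y = 0.071.
η_Y = (∂Q/∂Y)·(Y/Q) = 0.071 × (1916.8/121.925) = 1.116.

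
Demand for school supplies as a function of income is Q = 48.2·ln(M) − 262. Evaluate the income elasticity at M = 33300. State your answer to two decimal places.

At M = 33300: Q = 239.922.
dQ/dM = 48.2/M = 0.00144745 at this income.
η = (dQ/dM)·(M/Q) = 0.00144745 × (33300/239.922) = 0.20.

0.20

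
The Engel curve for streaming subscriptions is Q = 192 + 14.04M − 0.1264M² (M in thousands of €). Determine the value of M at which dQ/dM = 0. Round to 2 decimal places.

dQ/dM = 14.04 − 0.2528M.
The good is inferior where dQ/dM < 0. Setting dQ/dM = 0 gives M = 14.04 / 0.2528 = 55.54.

55.54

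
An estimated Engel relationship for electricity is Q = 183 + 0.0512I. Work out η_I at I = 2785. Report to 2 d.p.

0.44

At I = 2785: Q = 325.592.
dQ/dI = 0.0512.
η = (dQ/dI)·(I/Q) = 0.0512 × (2785/325.592) = 0.44.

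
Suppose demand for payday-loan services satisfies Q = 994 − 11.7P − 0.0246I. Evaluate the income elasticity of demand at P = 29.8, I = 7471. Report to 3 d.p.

-0.398

At P = 29.8, I = 7471: Q = 461.553.
Holding P constant, ∂Q/∂I = −0.0246.
η_I = (∂Q/∂I)·(I/Q) = -0.0246 × (7471/461.553) = -0.398.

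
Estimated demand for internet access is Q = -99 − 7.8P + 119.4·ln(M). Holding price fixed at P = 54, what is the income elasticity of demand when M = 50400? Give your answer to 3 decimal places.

At P = 54, M = 50400: Q = 772.633.
Holding P constant, ∂Q/∂M = 119.4/M = 0.00236905.
η_M = (∂Q/∂M)·(M/Q) = 0.00236905 × (50400/772.633) = 0.155.

0.155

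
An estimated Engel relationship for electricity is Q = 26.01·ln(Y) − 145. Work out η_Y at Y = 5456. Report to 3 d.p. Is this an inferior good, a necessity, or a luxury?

At Y = 5456: Q = 78.802.
dQ/dY = 26.01/Y = 0.00476723 at this income.
η = (dQ/dY)·(Y/Q) = 0.00476723 × (5456/78.802) = 0.330.
Since 0 < η < 1, the good is a necessity.

0.330 (necessity)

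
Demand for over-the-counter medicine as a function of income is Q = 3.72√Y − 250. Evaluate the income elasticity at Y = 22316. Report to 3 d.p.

At Y = 22316: Q = 305.714.
dQ/dY = 3.72/(2√Y) = 0.012451 at this income.
η = (dQ/dY)·(Y/Q) = 0.012451 × (22316/305.714) = 0.909.

0.909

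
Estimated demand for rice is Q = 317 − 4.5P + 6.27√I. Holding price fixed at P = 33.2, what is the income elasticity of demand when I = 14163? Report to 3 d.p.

0.408

At P = 33.2, I = 14163: Q = 913.783.
Holding P constant, ∂Q/∂I = 6.27/(2√I) = 0.0263427.
η_I = (∂Q/∂I)·(I/Q) = 0.0263427 × (14163/913.783) = 0.408.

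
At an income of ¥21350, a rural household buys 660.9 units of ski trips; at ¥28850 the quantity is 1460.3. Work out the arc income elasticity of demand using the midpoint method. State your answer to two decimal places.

2.52

ΔQ = 1460.3 − 660.9 = 799.4; midpoint Q̄ = (660.9 + 1460.3)/2 = 1060.6.
ΔI = 28850 − 21350 = 7500; midpoint Ī = (21350 + 28850)/2 = 25100.
η = (ΔQ/Q̄) ÷ (ΔI/Ī) = (799.4/1060.6) ÷ (7500/25100) = 2.52.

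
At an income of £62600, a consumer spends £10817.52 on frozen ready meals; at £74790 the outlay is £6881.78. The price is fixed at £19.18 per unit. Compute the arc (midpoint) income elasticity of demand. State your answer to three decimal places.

With a constant price, Q₁ = 10817.52/19.18 = 564.000 and Q₂ = 6881.78/19.18 = 358.800 (equivalently, work directly with expenditure since P cancels).
Midpoint %ΔQ = (6881.78 − 10817.52)/8849.65 = -0.44473; midpoint %ΔI = (74790 − 62600)/68695 = 0.17745.
η = -0.44473 / 0.17745 = -2.506.

-2.506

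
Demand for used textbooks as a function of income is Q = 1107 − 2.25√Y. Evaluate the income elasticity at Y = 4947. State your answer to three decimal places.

-0.083

At Y = 4947: Q = 948.746.
dQ/dY = -2.25/(2√Y) = -0.0159949 at this income.
η = (dQ/dY)·(Y/Q) = -0.0159949 × (4947/948.746) = -0.083.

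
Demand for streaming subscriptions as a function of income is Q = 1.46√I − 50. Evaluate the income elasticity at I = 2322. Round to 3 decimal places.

At I = 2322: Q = 20.353.
dQ/dI = 1.46/(2√I) = 0.0151493 at this income.
η = (dQ/dI)·(I/Q) = 0.0151493 × (2322/20.353) = 1.728.

1.728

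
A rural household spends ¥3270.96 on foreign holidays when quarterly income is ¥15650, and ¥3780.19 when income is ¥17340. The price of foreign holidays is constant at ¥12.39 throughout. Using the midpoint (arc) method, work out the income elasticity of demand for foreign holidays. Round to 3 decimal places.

1.410

With a constant price, Q₁ = 3270.96/12.39 = 264.000 and Q₂ = 3780.19/12.39 = 305.100 (equivalently, work directly with expenditure since P cancels).
Midpoint %ΔQ = (3780.19 − 3270.96)/3525.58 = 0.14444; midpoint %ΔI = (17340 − 15650)/16495 = 0.10246.
η = 0.14444 / 0.10246 = 1.410.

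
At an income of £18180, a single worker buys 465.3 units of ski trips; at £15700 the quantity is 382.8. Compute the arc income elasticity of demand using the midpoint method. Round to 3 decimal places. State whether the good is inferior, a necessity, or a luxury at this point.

1.329 (luxury)

ΔQ = 382.8 − 465.3 = -82.5; midpoint Q̄ = (465.3 + 382.8)/2 = 424.05.
ΔI = 15700 − 18180 = -2480; midpoint Ī = (18180 + 15700)/2 = 16940.
η = (ΔQ/Q̄) ÷ (ΔI/Ī) = (-82.5/424.05) ÷ (-2480/16940) = 1.329.
η > 1 ⇒ luxury.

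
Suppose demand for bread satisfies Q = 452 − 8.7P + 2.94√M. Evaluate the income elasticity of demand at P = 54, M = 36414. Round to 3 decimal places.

At P = 54, M = 36414: Q = 543.224.
Holding P constant, ∂Q/∂M = 2.94/(2√M) = 0.00770341.
η_M = (∂Q/∂M)·(M/Q) = 0.00770341 × (36414/543.224) = 0.516.

0.516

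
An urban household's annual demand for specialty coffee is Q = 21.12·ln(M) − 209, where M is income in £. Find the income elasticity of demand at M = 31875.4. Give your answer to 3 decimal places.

2.111

At M = 31875.4: Q = 10.006.
dQ/dM = 21.12/M = 0.00066258 at this income.
η = (dQ/dM)·(M/Q) = 0.00066258 × (31875.4/10.006) = 2.111.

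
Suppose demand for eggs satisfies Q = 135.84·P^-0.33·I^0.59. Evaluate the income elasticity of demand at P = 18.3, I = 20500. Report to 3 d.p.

0.590

For a multiplicative demand Q = A·P^α·I^β, the income elasticity is β everywhere.
Here β = 0.59, so η = 0.590.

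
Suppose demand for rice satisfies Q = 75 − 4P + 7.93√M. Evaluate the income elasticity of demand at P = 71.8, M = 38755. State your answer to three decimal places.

At P = 71.8, M = 38755: Q = 1348.923.
Holding P constant, ∂Q/∂M = 7.93/(2√M) = 0.0201409.
η_M = (∂Q/∂M)·(M/Q) = 0.0201409 × (38755/1348.923) = 0.579.

0.579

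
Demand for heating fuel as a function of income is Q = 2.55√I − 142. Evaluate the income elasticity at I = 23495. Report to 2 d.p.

0.79

At I = 23495: Q = 248.866.
dQ/dI = 2.55/(2√I) = 0.00831807 at this income.
η = (dQ/dI)·(I/Q) = 0.00831807 × (23495/248.866) = 0.79.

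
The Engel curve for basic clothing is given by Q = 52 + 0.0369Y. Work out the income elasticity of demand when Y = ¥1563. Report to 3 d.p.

At Y = 1563: Q = 109.675.
dQ/dY = 0.0369.
η = (dQ/dY)·(Y/Q) = 0.0369 × (1563/109.675) = 0.526.

0.526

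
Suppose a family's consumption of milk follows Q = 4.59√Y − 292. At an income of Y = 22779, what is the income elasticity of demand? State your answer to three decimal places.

At Y = 22779: Q = 400.756.
dQ/dY = 4.59/(2√Y) = 0.015206 at this income.
η = (dQ/dY)·(Y/Q) = 0.015206 × (22779/400.756) = 0.864.

0.864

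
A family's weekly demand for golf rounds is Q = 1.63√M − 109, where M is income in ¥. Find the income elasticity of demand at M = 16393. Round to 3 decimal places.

1.047

At M = 16393: Q = 99.697.
dQ/dM = 1.63/(2√M) = 0.00636544 at this income.
η = (dQ/dM)·(M/Q) = 0.00636544 × (16393/99.697) = 1.047.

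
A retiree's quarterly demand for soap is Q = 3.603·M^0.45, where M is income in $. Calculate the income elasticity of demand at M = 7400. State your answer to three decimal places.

For Q = A·M^β the income elasticity is constant and equal to β.
Here β = 0.45, so η = 0.450.

0.450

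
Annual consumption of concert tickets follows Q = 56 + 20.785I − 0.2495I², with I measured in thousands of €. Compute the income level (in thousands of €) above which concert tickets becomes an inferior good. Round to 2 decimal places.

dQ/dI = 20.785 − 0.499I.
The good is inferior where dQ/dI < 0. Setting dQ/dI = 0 gives I = 20.785 / 0.499 = 41.65.

41.65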